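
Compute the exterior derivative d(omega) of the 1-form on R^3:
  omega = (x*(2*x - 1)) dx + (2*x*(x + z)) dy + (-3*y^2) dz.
d(omega) = (4*x + 2*z) dx ∧ dy + (-2*x - 6*y) dy ∧ dz

For a 1-form omega = sum_i f_i dx_i, the exterior derivative is
  d(omega) = sum_{i < j} (∂f_j/∂x_i - ∂f_i/∂x_j) dx_i ∧ dx_j.
  coefficient of dx ∧ dy: ∂f_2/∂x - ∂f_1/∂y = ∂(2*x*(x + z))/∂x - ∂(x*(2*x - 1))/∂y = 4*x + 2*z
  coefficient of dy ∧ dz: ∂f_3/∂y - ∂f_2/∂z = ∂(-3*y^2)/∂y - ∂(2*x*(x + z))/∂z = -2*x - 6*y
Assembling: d(omega) = (4*x + 2*z) dx ∧ dy + (-2*x - 6*y) dy ∧ dz.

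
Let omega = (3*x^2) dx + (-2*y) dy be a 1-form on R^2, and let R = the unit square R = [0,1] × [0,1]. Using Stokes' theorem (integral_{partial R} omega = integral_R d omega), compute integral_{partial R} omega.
integral_(partial R) omega = 0

Stokes: integral_partial_R omega = integral_R d omega with d omega = (∂Q/∂x - ∂P/∂y) dx ∧ dy.
  ∂Q/∂x = 0
  ∂P/∂y = 0
  integrand = ∂Q/∂x - ∂P/∂y = 0.
Integrating over R: integral_0^1 integral_0^1 (0) dx dy = 0.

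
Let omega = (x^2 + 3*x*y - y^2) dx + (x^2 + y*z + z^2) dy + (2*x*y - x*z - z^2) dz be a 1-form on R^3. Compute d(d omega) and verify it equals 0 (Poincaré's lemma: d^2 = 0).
d(d omega) = 0

Step 1: d omega = sum_{i<j} (∂f_j/∂x_i - ∂f_i/∂x_j) dx_i ∧ dx_j:
  coeff of dx ∧ dy: -x + 2*y
  coeff of dx ∧ dz: 2*y - z
  coeff of dy ∧ dz: 2*x - y - 2*z
Step 2: Apply d again to each 2-form coefficient. The only possible 3-form in R^3 is dx ∧ dy ∧ dz, with coefficient
  ∂(coeff of dy∧dz)/∂x - ∂(coeff of dx∧dz)/∂y + ∂(coeff of dx∧dy)/∂z
  = ∂/∂x (2*x - y - 2*z) - ∂/∂y (2*y - z) + ∂/∂z (-x + 2*y).
Each of these terms simplifies to sums of mixed partials that cancel in pairs. The result is 0 (by equality of mixed partials for smooth functions — Schwarz / Clairaut).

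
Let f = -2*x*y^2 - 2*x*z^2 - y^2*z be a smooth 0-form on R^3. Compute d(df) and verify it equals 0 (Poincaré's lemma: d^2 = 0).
d(df) = 0

Step 1: df = sum_i (∂f/∂x_i) dx_i = (-2*y^2 - 2*z^2) dx + (2*y*(-2*x - z)) dy + (-4*x*z - y^2) dz.
Step 2: Apply d again. Using the 1-form formula, the coefficient of dx ∧ dy in d(df) is ∂^2 f/∂x ∂y - ∂^2 f/∂y ∂x = (-4*y) - (-4*y) = 0 (equality of mixed partials for smooth f).
Similarly for dx ∧ dz and dy ∧ dz — all coefficients vanish. So d(df) = 0.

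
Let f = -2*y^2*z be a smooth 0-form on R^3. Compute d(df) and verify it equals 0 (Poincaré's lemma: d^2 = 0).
d(df) = 0

Step 1: df = sum_i (∂f/∂x_i) dx_i = (0) dx + (-4*y*z) dy + (-2*y^2) dz.
Step 2: Apply d again. Using the 1-form formula, the coefficient of dx ∧ dy in d(df) is ∂^2 f/∂x ∂y - ∂^2 f/∂y ∂x = (0) - (0) = 0 (equality of mixed partials for smooth f).
Similarly for dx ∧ dz and dy ∧ dz — all coefficients vanish. So d(df) = 0.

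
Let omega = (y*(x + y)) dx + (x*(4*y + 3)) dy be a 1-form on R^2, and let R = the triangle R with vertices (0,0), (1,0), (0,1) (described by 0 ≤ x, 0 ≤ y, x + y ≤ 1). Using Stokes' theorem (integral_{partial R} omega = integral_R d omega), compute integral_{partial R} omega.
integral_(partial R) omega = 5/3

Stokes: integral_partial_R omega = integral_R d omega with d omega = (∂Q/∂x - ∂P/∂y) dx ∧ dy.
  ∂Q/∂x = 4*y + 3
  ∂P/∂y = x + 2*y
  integrand = ∂Q/∂x - ∂P/∂y = -x + 2*y + 3.
Integrating over R: integral_0^1 integral_0^{1-x} (-x + 2*y + 3) dy dx = 5/3.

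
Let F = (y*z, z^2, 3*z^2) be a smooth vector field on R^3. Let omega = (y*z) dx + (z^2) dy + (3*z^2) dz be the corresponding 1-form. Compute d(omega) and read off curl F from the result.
d(omega) = (-2*z) dy ∧ dz + (y) dz ∧ dx + (-z) dx ∧ dy; curl F = (-2*z, y, -z)

d omega = sum_{i<j} (∂f_j/∂x_i - ∂f_i/∂x_j) dx_i ∧ dx_j. Under the identification (dy ∧ dz, dz ∧ dx, dx ∧ dy) ↔ (e_x, e_y, e_z), the coefficients are exactly the components of curl F. Compute:
  ∂R/∂y - ∂Q/∂z = (0) - (2*z) = -2*z
  ∂P/∂z - ∂R/∂x = (y) - (0) = y
  ∂Q/∂x - ∂P/∂y = (0) - (z) = -z.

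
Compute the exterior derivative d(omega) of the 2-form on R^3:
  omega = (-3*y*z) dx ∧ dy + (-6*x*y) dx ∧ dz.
d(omega) = (6*x - 3*y) dx ∧ dy ∧ dz

For a 2-form omega = sum_{i<j} g_{ij} dx_i ∧ dx_j, the exterior derivative is
  d(omega) = sum_{i<j} d(g_{ij}) ∧ dx_i ∧ dx_j = sum_{i<j, k} (∂g_{ij}/∂x_k) dx_k ∧ dx_i ∧ dx_j.
Expand each term, using dx_k ∧ dx_i ∧ dx_j = sgn(permutation) dx_{(a)} ∧ dx_{(b)} ∧ dx_{(c)} with (a < b < c) sorted:
  d(-3*y*z) includes (∂/∂z)(-3*y*z) dz = (-3*y) dz, which multiplied by dx ∧ dy gives (-3*y) dx ∧ dy ∧ dz
  d(-6*x*y) includes (∂/∂y)(-6*x*y) dy = (-6*x) dy, which multiplied by dx ∧ dz gives (6*x) dx ∧ dy ∧ dz
Collecting like 3-forms: d(omega) = (6*x - 3*y) dx ∧ dy ∧ dz.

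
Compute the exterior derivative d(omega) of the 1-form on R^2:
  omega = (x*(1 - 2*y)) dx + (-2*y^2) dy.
d(omega) = (2*x) dx ∧ dy

For a 1-form omega = sum_i f_i dx_i, the exterior derivative is
  d(omega) = sum_{i < j} (∂f_j/∂x_i - ∂f_i/∂x_j) dx_i ∧ dx_j.
  coefficient of dx ∧ dy: ∂f_2/∂x - ∂f_1/∂y = ∂(-2*y^2)/∂x - ∂(x*(1 - 2*y))/∂y = 2*x
Assembling: d(omega) = (2*x) dx ∧ dy.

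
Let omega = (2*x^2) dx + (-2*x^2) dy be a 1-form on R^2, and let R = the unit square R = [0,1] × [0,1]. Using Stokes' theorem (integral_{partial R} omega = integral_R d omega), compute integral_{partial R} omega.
integral_(partial R) omega = -2

Stokes: integral_partial_R omega = integral_R d omega with d omega = (∂Q/∂x - ∂P/∂y) dx ∧ dy.
  ∂Q/∂x = -4*x
  ∂P/∂y = 0
  integrand = ∂Q/∂x - ∂P/∂y = -4*x.
Integrating over R: integral_0^1 integral_0^1 (-4*x) dx dy = -2.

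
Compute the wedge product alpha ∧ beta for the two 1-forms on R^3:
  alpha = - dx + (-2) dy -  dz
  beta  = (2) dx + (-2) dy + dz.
alpha ∧ beta = (6) dx ∧ dy + (1) dx ∧ dz + (-4) dy ∧ dz

Distribute the wedge, using dx_i ∧ dx_j = -dx_j ∧ dx_i and dx_i ∧ dx_i = 0. For each pair (i, j) with i < j, the coefficient of dx_i ∧ dx_j in alpha ∧ beta is (alpha_i * beta_j - alpha_j * beta_i). Collecting: alpha ∧ beta = (6) dx ∧ dy + (1) dx ∧ dz + (-4) dy ∧ dz.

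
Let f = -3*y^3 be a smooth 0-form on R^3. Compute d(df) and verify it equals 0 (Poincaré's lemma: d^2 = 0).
d(df) = 0

Step 1: df = sum_i (∂f/∂x_i) dx_i = (0) dx + (-9*y^2) dy + (0) dz.
Step 2: Apply d again. Using the 1-form formula, the coefficient of dx ∧ dy in d(df) is ∂^2 f/∂x ∂y - ∂^2 f/∂y ∂x = (0) - (0) = 0 (equality of mixed partials for smooth f).
Similarly for dx ∧ dz and dy ∧ dz — all coefficients vanish. So d(df) = 0.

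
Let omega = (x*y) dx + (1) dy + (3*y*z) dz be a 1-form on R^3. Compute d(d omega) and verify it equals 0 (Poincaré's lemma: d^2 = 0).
d(d omega) = 0

Step 1: d omega = sum_{i<j} (∂f_j/∂x_i - ∂f_i/∂x_j) dx_i ∧ dx_j:
  coeff of dx ∧ dy: -x
  coeff of dx ∧ dz: 0
  coeff of dy ∧ dz: 3*z
Step 2: Apply d again to each 2-form coefficient. The only possible 3-form in R^3 is dx ∧ dy ∧ dz, with coefficient
  ∂(coeff of dy∧dz)/∂x - ∂(coeff of dx∧dz)/∂y + ∂(coeff of dx∧dy)/∂z
  = ∂/∂x (3*z) - ∂/∂y (0) + ∂/∂z (-x).
Each of these terms simplifies to sums of mixed partials that cancel in pairs. The result is 0 (by equality of mixed partials for smooth functions — Schwarz / Clairaut).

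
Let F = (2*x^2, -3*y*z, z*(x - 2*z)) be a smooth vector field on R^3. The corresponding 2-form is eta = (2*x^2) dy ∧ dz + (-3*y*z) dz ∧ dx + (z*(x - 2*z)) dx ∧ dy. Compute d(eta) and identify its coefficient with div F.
d(eta) = (5*x - 7*z) dx ∧ dy ∧ dz; div F = 5*x - 7*z

For a 2-form in R^3 of the form above, applying d gives a 3-form with coefficient ∂P/∂x + ∂Q/∂y + ∂R/∂z:
  ∂P/∂x = 4*x
  ∂Q/∂y = -3*z
  ∂R/∂z = x - 4*z
Sum = 5*x - 7*z, which is exactly div F.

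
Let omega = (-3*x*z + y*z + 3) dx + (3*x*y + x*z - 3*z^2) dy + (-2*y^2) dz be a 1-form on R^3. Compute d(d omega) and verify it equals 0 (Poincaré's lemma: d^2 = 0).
d(d omega) = 0

Step 1: d omega = sum_{i<j} (∂f_j/∂x_i - ∂f_i/∂x_j) dx_i ∧ dx_j:
  coeff of dx ∧ dy: 3*y
  coeff of dx ∧ dz: 3*x - y
  coeff of dy ∧ dz: -x - 4*y + 6*z
Step 2: Apply d again to each 2-form coefficient. The only possible 3-form in R^3 is dx ∧ dy ∧ dz, with coefficient
  ∂(coeff of dy∧dz)/∂x - ∂(coeff of dx∧dz)/∂y + ∂(coeff of dx∧dy)/∂z
  = ∂/∂x (-x - 4*y + 6*z) - ∂/∂y (3*x - y) + ∂/∂z (3*y).
Each of these terms simplifies to sums of mixed partials that cancel in pairs. The result is 0 (by equality of mixed partials for smooth functions — Schwarz / Clairaut).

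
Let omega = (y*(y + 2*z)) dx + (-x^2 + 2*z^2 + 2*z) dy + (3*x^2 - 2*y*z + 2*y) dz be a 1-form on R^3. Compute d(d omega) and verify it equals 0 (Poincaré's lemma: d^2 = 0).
d(d omega) = 0

Step 1: d omega = sum_{i<j} (∂f_j/∂x_i - ∂f_i/∂x_j) dx_i ∧ dx_j:
  coeff of dx ∧ dy: -2*x - 2*y - 2*z
  coeff of dx ∧ dz: 6*x - 2*y
  coeff of dy ∧ dz: -6*z
Step 2: Apply d again to each 2-form coefficient. The only possible 3-form in R^3 is dx ∧ dy ∧ dz, with coefficient
  ∂(coeff of dy∧dz)/∂x - ∂(coeff of dx∧dz)/∂y + ∂(coeff of dx∧dy)/∂z
  = ∂/∂x (-6*z) - ∂/∂y (6*x - 2*y) + ∂/∂z (-2*x - 2*y - 2*z).
Each of these terms simplifies to sums of mixed partials that cancel in pairs. The result is 0 (by equality of mixed partials for smooth functions — Schwarz / Clairaut).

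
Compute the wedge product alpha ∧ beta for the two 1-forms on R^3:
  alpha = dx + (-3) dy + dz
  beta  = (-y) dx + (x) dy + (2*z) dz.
alpha ∧ beta = (x - 3*y) dx ∧ dy + (y + 2*z) dx ∧ dz + (-x - 6*z) dy ∧ dz

Distribute the wedge, using dx_i ∧ dx_j = -dx_j ∧ dx_i and dx_i ∧ dx_i = 0. For each pair (i, j) with i < j, the coefficient of dx_i ∧ dx_j in alpha ∧ beta is (alpha_i * beta_j - alpha_j * beta_i). Collecting: alpha ∧ beta = (x - 3*y) dx ∧ dy + (y + 2*z) dx ∧ dz + (-x - 6*z) dy ∧ dz.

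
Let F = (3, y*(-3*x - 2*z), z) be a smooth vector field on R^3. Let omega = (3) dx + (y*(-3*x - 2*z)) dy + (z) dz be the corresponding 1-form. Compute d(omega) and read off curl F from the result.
d(omega) = (2*y) dy ∧ dz + (0) dz ∧ dx + (-3*y) dx ∧ dy; curl F = (2*y, 0, -3*y)

d omega = sum_{i<j} (∂f_j/∂x_i - ∂f_i/∂x_j) dx_i ∧ dx_j. Under the identification (dy ∧ dz, dz ∧ dx, dx ∧ dy) ↔ (e_x, e_y, e_z), the coefficients are exactly the components of curl F. Compute:
  ∂R/∂y - ∂Q/∂z = (0) - (-2*y) = 2*y
  ∂P/∂z - ∂R/∂x = (0) - (0) = 0
  ∂Q/∂x - ∂P/∂y = (-3*y) - (0) = -3*y.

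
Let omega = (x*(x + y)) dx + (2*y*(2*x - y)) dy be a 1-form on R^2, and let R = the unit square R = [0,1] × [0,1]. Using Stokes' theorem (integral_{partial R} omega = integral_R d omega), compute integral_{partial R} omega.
integral_(partial R) omega = 3/2

Stokes: integral_partial_R omega = integral_R d omega with d omega = (∂Q/∂x - ∂P/∂y) dx ∧ dy.
  ∂Q/∂x = 4*y
  ∂P/∂y = x
  integrand = ∂Q/∂x - ∂P/∂y = -x + 4*y.
Integrating over R: integral_0^1 integral_0^1 (-x + 4*y) dx dy = 3/2.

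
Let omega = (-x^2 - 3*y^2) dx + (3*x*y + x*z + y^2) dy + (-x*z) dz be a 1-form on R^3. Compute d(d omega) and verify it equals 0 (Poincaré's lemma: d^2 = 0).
d(d omega) = 0

Step 1: d omega = sum_{i<j} (∂f_j/∂x_i - ∂f_i/∂x_j) dx_i ∧ dx_j:
  coeff of dx ∧ dy: 9*y + z
  coeff of dx ∧ dz: -z
  coeff of dy ∧ dz: -x
Step 2: Apply d again to each 2-form coefficient. The only possible 3-form in R^3 is dx ∧ dy ∧ dz, with coefficient
  ∂(coeff of dy∧dz)/∂x - ∂(coeff of dx∧dz)/∂y + ∂(coeff of dx∧dy)/∂z
  = ∂/∂x (-x) - ∂/∂y (-z) + ∂/∂z (9*y + z).
Each of these terms simplifies to sums of mixed partials that cancel in pairs. The result is 0 (by equality of mixed partials for smooth functions — Schwarz / Clairaut).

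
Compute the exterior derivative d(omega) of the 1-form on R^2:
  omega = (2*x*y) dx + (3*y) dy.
d(omega) = (-2*x) dx ∧ dy

For a 1-form omega = sum_i f_i dx_i, the exterior derivative is
  d(omega) = sum_{i < j} (∂f_j/∂x_i - ∂f_i/∂x_j) dx_i ∧ dx_j.
  coefficient of dx ∧ dy: ∂f_2/∂x - ∂f_1/∂y = ∂(3*y)/∂x - ∂(2*x*y)/∂y = -2*x
Assembling: d(omega) = (-2*x) dx ∧ dy.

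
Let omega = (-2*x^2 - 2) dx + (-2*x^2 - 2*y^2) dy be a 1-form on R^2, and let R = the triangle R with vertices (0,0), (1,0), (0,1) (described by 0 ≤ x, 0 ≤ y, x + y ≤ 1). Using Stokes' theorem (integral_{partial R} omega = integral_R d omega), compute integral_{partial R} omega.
integral_(partial R) omega = -2/3

Stokes: integral_partial_R omega = integral_R d omega with d omega = (∂Q/∂x - ∂P/∂y) dx ∧ dy.
  ∂Q/∂x = -4*x
  ∂P/∂y = 0
  integrand = ∂Q/∂x - ∂P/∂y = -4*x.
Integrating over R: integral_0^1 integral_0^{1-x} (-4*x) dy dx = -2/3.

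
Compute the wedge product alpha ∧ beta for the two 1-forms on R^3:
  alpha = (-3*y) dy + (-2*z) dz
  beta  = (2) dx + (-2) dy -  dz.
alpha ∧ beta = (6*y) dx ∧ dy + (3*y - 4*z) dy ∧ dz + (4*z) dx ∧ dz

Distribute the wedge, using dx_i ∧ dx_j = -dx_j ∧ dx_i and dx_i ∧ dx_i = 0. For each pair (i, j) with i < j, the coefficient of dx_i ∧ dx_j in alpha ∧ beta is (alpha_i * beta_j - alpha_j * beta_i). Collecting: alpha ∧ beta = (6*y) dx ∧ dy + (3*y - 4*z) dy ∧ dz + (4*z) dx ∧ dz.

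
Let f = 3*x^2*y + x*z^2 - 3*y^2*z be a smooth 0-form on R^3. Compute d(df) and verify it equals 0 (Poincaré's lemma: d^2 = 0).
d(df) = 0

Step 1: df = sum_i (∂f/∂x_i) dx_i = (6*x*y + z^2) dx + (3*x^2 - 6*y*z) dy + (2*x*z - 3*y^2) dz.
Step 2: Apply d again. Using the 1-form formula, the coefficient of dx ∧ dy in d(df) is ∂^2 f/∂x ∂y - ∂^2 f/∂y ∂x = (6*x) - (6*x) = 0 (equality of mixed partials for smooth f).
Similarly for dx ∧ dz and dy ∧ dz — all coefficients vanish. So d(df) = 0.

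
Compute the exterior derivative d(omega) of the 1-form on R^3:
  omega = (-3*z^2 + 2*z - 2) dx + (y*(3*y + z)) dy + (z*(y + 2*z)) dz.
d(omega) = (6*z - 2) dx ∧ dz + (-y + z) dy ∧ dz

For a 1-form omega = sum_i f_i dx_i, the exterior derivative is
  d(omega) = sum_{i < j} (∂f_j/∂x_i - ∂f_i/∂x_j) dx_i ∧ dx_j.
  coefficient of dx ∧ dz: ∂f_3/∂x - ∂f_1/∂z = ∂(z*(y + 2*z))/∂x - ∂(-3*z^2 + 2*z - 2)/∂z = 6*z - 2
  coefficient of dy ∧ dz: ∂f_3/∂y - ∂f_2/∂z = ∂(z*(y + 2*z))/∂y - ∂(y*(3*y + z))/∂z = -y + z
Assembling: d(omega) = (6*z - 2) dx ∧ dz + (-y + z) dy ∧ dz.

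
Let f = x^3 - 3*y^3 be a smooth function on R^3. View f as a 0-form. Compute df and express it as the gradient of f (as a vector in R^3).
df = (3*x^2) dx + (-9*y^2) dy + (0) dz; grad f = (3*x^2, -9*y^2, 0)

For a 0-form f, d f = (∂f/∂x) dx + (∂f/∂y) dy + (∂f/∂z) dz. The components of the vector representation are exactly the entries of grad f in Cartesian coordinates:
  ∂f/∂x = 3*x^2
  ∂f/∂y = -9*y^2
  ∂f/∂z = 0.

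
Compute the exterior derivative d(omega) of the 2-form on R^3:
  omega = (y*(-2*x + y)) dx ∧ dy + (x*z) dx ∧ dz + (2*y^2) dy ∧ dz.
d(omega) = 0

For a 2-form omega = sum_{i<j} g_{ij} dx_i ∧ dx_j, the exterior derivative is
  d(omega) = sum_{i<j} d(g_{ij}) ∧ dx_i ∧ dx_j = sum_{i<j, k} (∂g_{ij}/∂x_k) dx_k ∧ dx_i ∧ dx_j.
Expand each term, using dx_k ∧ dx_i ∧ dx_j = sgn(permutation) dx_{(a)} ∧ dx_{(b)} ∧ dx_{(c)} with (a < b < c) sorted:

Collecting like 3-forms: d(omega) = 0.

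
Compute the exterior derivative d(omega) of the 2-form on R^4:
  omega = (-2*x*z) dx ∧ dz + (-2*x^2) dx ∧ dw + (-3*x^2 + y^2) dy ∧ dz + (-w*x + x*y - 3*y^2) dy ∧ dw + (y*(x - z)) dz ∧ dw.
d(omega) = (-6*x) dx ∧ dy ∧ dz + (-w + y) dx ∧ dy ∧ dw + (y) dx ∧ dz ∧ dw + (x - z) dy ∧ dz ∧ dw

For a 2-form omega = sum_{i<j} g_{ij} dx_i ∧ dx_j, the exterior derivative is
  d(omega) = sum_{i<j} d(g_{ij}) ∧ dx_i ∧ dx_j = sum_{i<j, k} (∂g_{ij}/∂x_k) dx_k ∧ dx_i ∧ dx_j.
Expand each term, using dx_k ∧ dx_i ∧ dx_j = sgn(permutation) dx_{(a)} ∧ dx_{(b)} ∧ dx_{(c)} with (a < b < c) sorted:
  d(-3*x^2 + y^2) includes (∂/∂x)(-3*x^2 + y^2) dx = (-6*x) dx, which multiplied by dy ∧ dz gives (-6*x) dx ∧ dy ∧ dz
  d(-w*x + x*y - 3*y^2) includes (∂/∂x)(-w*x + x*y - 3*y^2) dx = (-w + y) dx, which multiplied by dy ∧ dw gives (-w + y) dx ∧ dy ∧ dw
  d(y*(x - z)) includes (∂/∂x)(y*(x - z)) dx = (y) dx, which multiplied by dz ∧ dw gives (y) dx ∧ dz ∧ dw
  d(y*(x - z)) includes (∂/∂y)(y*(x - z)) dy = (x - z) dy, which multiplied by dz ∧ dw gives (x - z) dy ∧ dz ∧ dw
Collecting like 3-forms: d(omega) = (-6*x) dx ∧ dy ∧ dz + (-w + y) dx ∧ dy ∧ dw + (y) dx ∧ dz ∧ dw + (x - z) dy ∧ dz ∧ dw.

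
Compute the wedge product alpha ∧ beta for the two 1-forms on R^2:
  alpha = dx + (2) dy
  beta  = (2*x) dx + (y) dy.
alpha ∧ beta = (-4*x + y) dx ∧ dy

Distribute the wedge, using dx_i ∧ dx_j = -dx_j ∧ dx_i and dx_i ∧ dx_i = 0. For each pair (i, j) with i < j, the coefficient of dx_i ∧ dx_j in alpha ∧ beta is (alpha_i * beta_j - alpha_j * beta_i). Collecting: alpha ∧ beta = (-4*x + y) dx ∧ dy.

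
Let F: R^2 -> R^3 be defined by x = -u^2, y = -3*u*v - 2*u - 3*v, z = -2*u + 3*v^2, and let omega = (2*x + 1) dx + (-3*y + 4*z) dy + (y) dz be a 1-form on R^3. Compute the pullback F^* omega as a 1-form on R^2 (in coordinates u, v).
F^* omega = (4*u^3 - 27*u*v^2 - 6*u*v + 6*u - 36*v^3 - 51*v^2 - 12*v) du + (-27*u^2*v + 6*u^2 - 54*u*v^2 - 66*u*v + 6*u - 54*v^2 - 27*v) dv

Using F^*(f dg) = (f ∘ F) d(g ∘ F), substitute each coordinate x_i by F_i(u, v) in f_i, and replace dx_i by d F_i = (∂F_i/∂u) du + (∂F_i/∂v) dv.
  For the x component: f_1(F) = 1 - 2*u^2; d F_1 = (-2*u) du + (0) dv
  For the y component: f_2(F) = 9*u*v - 2*u + 12*v^2 + 9*v; d F_2 = (-3*v - 2) du + (-3*u - 3) dv
  For the z component: f_3(F) = -3*u*v - 2*u - 3*v; d F_3 = (-2) du + (6*v) dv
Combining and collecting du, dv coefficients:
  coeff of du: 4*u^3 - 27*u*v^2 - 6*u*v + 6*u - 36*v^3 - 51*v^2 - 12*v
  coeff of dv: -27*u^2*v + 6*u^2 - 54*u*v^2 - 66*u*v + 6*u - 54*v^2 - 27*v
F^* omega = (4*u^3 - 27*u*v^2 - 6*u*v + 6*u - 36*v^3 - 51*v^2 - 12*v) du + (-27*u^2*v + 6*u^2 - 54*u*v^2 - 66*u*v + 6*u - 54*v^2 - 27*v) dv.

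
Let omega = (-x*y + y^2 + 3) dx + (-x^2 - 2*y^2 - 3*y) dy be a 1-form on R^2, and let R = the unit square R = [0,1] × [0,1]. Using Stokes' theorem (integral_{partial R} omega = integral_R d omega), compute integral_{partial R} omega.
integral_(partial R) omega = -3/2

Stokes: integral_partial_R omega = integral_R d omega with d omega = (∂Q/∂x - ∂P/∂y) dx ∧ dy.
  ∂Q/∂x = -2*x
  ∂P/∂y = -x + 2*y
  integrand = ∂Q/∂x - ∂P/∂y = -x - 2*y.
Integrating over R: integral_0^1 integral_0^1 (-x - 2*y) dx dy = -3/2.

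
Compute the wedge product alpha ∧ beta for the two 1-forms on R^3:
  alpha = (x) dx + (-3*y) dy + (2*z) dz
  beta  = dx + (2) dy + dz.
alpha ∧ beta = (2*x + 3*y) dx ∧ dy + (x - 2*z) dx ∧ dz + (-3*y - 4*z) dy ∧ dz

Distribute the wedge, using dx_i ∧ dx_j = -dx_j ∧ dx_i and dx_i ∧ dx_i = 0. For each pair (i, j) with i < j, the coefficient of dx_i ∧ dx_j in alpha ∧ beta is (alpha_i * beta_j - alpha_j * beta_i). Collecting: alpha ∧ beta = (2*x + 3*y) dx ∧ dy + (x - 2*z) dx ∧ dz + (-3*y - 4*z) dy ∧ dz.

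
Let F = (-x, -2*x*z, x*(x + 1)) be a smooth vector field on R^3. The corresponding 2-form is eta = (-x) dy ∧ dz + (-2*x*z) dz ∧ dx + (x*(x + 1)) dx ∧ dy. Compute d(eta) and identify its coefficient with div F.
d(eta) = (-1) dx ∧ dy ∧ dz; div F = -1

For a 2-form in R^3 of the form above, applying d gives a 3-form with coefficient ∂P/∂x + ∂Q/∂y + ∂R/∂z:
  ∂P/∂x = -1
  ∂Q/∂y = 0
  ∂R/∂z = 0
Sum = -1, which is exactly div F.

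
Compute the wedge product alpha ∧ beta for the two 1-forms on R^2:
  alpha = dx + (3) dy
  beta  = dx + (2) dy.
alpha ∧ beta = (-1) dx ∧ dy

Distribute the wedge, using dx_i ∧ dx_j = -dx_j ∧ dx_i and dx_i ∧ dx_i = 0. For each pair (i, j) with i < j, the coefficient of dx_i ∧ dx_j in alpha ∧ beta is (alpha_i * beta_j - alpha_j * beta_i). Collecting: alpha ∧ beta = (-1) dx ∧ dy.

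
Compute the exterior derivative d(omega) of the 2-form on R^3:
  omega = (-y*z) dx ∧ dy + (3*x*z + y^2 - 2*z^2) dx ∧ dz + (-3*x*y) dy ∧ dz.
d(omega) = (-6*y) dx ∧ dy ∧ dz

For a 2-form omega = sum_{i<j} g_{ij} dx_i ∧ dx_j, the exterior derivative is
  d(omega) = sum_{i<j} d(g_{ij}) ∧ dx_i ∧ dx_j = sum_{i<j, k} (∂g_{ij}/∂x_k) dx_k ∧ dx_i ∧ dx_j.
Expand each term, using dx_k ∧ dx_i ∧ dx_j = sgn(permutation) dx_{(a)} ∧ dx_{(b)} ∧ dx_{(c)} with (a < b < c) sorted:
  d(-y*z) includes (∂/∂z)(-y*z) dz = (-y) dz, which multiplied by dx ∧ dy gives (-y) dx ∧ dy ∧ dz
  d(3*x*z + y^2 - 2*z^2) includes (∂/∂y)(3*x*z + y^2 - 2*z^2) dy = (2*y) dy, which multiplied by dx ∧ dz gives (-2*y) dx ∧ dy ∧ dz
  d(-3*x*y) includes (∂/∂x)(-3*x*y) dx = (-3*y) dx, which multiplied by dy ∧ dz gives (-3*y) dx ∧ dy ∧ dz
Collecting like 3-forms: d(omega) = (-6*y) dx ∧ dy ∧ dz.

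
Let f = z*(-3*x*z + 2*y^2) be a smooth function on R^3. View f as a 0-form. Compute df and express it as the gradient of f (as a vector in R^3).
df = (-3*z^2) dx + (4*y*z) dy + (-6*x*z + 2*y^2) dz; grad f = (-3*z^2, 4*y*z, -6*x*z + 2*y^2)

For a 0-form f, d f = (∂f/∂x) dx + (∂f/∂y) dy + (∂f/∂z) dz. The components of the vector representation are exactly the entries of grad f in Cartesian coordinates:
  ∂f/∂x = -3*z^2
  ∂f/∂y = 4*y*z
  ∂f/∂z = -6*x*z + 2*y^2.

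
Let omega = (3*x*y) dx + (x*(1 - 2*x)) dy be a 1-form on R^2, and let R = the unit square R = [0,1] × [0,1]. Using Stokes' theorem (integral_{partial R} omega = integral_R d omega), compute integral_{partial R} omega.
integral_(partial R) omega = -5/2

Stokes: integral_partial_R omega = integral_R d omega with d omega = (∂Q/∂x - ∂P/∂y) dx ∧ dy.
  ∂Q/∂x = 1 - 4*x
  ∂P/∂y = 3*x
  integrand = ∂Q/∂x - ∂P/∂y = 1 - 7*x.
Integrating over R: integral_0^1 integral_0^1 (1 - 7*x) dx dy = -5/2.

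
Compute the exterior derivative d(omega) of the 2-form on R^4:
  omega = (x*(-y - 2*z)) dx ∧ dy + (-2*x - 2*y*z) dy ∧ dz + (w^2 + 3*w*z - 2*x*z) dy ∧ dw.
d(omega) = (-2*x - 2) dx ∧ dy ∧ dz + (-2*z) dx ∧ dy ∧ dw + (-3*w + 2*x) dy ∧ dz ∧ dw

For a 2-form omega = sum_{i<j} g_{ij} dx_i ∧ dx_j, the exterior derivative is
  d(omega) = sum_{i<j} d(g_{ij}) ∧ dx_i ∧ dx_j = sum_{i<j, k} (∂g_{ij}/∂x_k) dx_k ∧ dx_i ∧ dx_j.
Expand each term, using dx_k ∧ dx_i ∧ dx_j = sgn(permutation) dx_{(a)} ∧ dx_{(b)} ∧ dx_{(c)} with (a < b < c) sorted:
  d(x*(-y - 2*z)) includes (∂/∂z)(x*(-y - 2*z)) dz = (-2*x) dz, which multiplied by dx ∧ dy gives (-2*x) dx ∧ dy ∧ dz
  d(-2*x - 2*y*z) includes (∂/∂x)(-2*x - 2*y*z) dx = (-2) dx, which multiplied by dy ∧ dz gives (-2) dx ∧ dy ∧ dz
  d(w^2 + 3*w*z - 2*x*z) includes (∂/∂x)(w^2 + 3*w*z - 2*x*z) dx = (-2*z) dx, which multiplied by dy ∧ dw gives (-2*z) dx ∧ dy ∧ dw
  d(w^2 + 3*w*z - 2*x*z) includes (∂/∂z)(w^2 + 3*w*z - 2*x*z) dz = (3*w - 2*x) dz, which multiplied by dy ∧ dw gives (-3*w + 2*x) dy ∧ dz ∧ dw
Collecting like 3-forms: d(omega) = (-2*x - 2) dx ∧ dy ∧ dz + (-2*z) dx ∧ dy ∧ dw + (-3*w + 2*x) dy ∧ dz ∧ dw.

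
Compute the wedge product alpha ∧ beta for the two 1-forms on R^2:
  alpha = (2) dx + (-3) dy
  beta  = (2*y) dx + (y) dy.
alpha ∧ beta = (8*y) dx ∧ dy

Distribute the wedge, using dx_i ∧ dx_j = -dx_j ∧ dx_i and dx_i ∧ dx_i = 0. For each pair (i, j) with i < j, the coefficient of dx_i ∧ dx_j in alpha ∧ beta is (alpha_i * beta_j - alpha_j * beta_i). Collecting: alpha ∧ beta = (8*y) dx ∧ dy.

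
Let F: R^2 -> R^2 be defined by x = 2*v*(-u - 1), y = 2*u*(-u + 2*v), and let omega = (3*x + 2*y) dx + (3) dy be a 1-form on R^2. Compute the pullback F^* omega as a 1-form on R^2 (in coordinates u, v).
F^* omega = (8*u^2*v - 4*u*v^2 - 12*u + 12*v^2 + 12*v) du + (8*u^3 - 4*u^2*v + 8*u^2 + 8*u*v + 12*u + 12*v) dv

Using F^*(f dg) = (f ∘ F) d(g ∘ F), substitute each coordinate x_i by F_i(u, v) in f_i, and replace dx_i by d F_i = (∂F_i/∂u) du + (∂F_i/∂v) dv.
  For the x component: f_1(F) = -4*u^2 + 2*u*v - 6*v; d F_1 = (-2*v) du + (-2*u - 2) dv
  For the y component: f_2(F) = 3; d F_2 = (-4*u + 4*v) du + (4*u) dv
Combining and collecting du, dv coefficients:
  coeff of du: 8*u^2*v - 4*u*v^2 - 12*u + 12*v^2 + 12*v
  coeff of dv: 8*u^3 - 4*u^2*v + 8*u^2 + 8*u*v + 12*u + 12*v
F^* omega = (8*u^2*v - 4*u*v^2 - 12*u + 12*v^2 + 12*v) du + (8*u^3 - 4*u^2*v + 8*u^2 + 8*u*v + 12*u + 12*v) dv.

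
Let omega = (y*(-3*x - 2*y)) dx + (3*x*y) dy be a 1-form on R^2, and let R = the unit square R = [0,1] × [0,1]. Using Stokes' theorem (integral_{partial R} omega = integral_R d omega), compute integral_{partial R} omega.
integral_(partial R) omega = 5

Stokes: integral_partial_R omega = integral_R d omega with d omega = (∂Q/∂x - ∂P/∂y) dx ∧ dy.
  ∂Q/∂x = 3*y
  ∂P/∂y = -3*x - 4*y
  integrand = ∂Q/∂x - ∂P/∂y = 3*x + 7*y.
Integrating over R: integral_0^1 integral_0^1 (3*x + 7*y) dx dy = 5.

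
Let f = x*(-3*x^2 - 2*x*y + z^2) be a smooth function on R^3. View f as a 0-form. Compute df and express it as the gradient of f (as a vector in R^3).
df = (-9*x^2 - 4*x*y + z^2) dx + (-2*x^2) dy + (2*x*z) dz; grad f = (-9*x^2 - 4*x*y + z^2, -2*x^2, 2*x*z)

For a 0-form f, d f = (∂f/∂x) dx + (∂f/∂y) dy + (∂f/∂z) dz. The components of the vector representation are exactly the entries of grad f in Cartesian coordinates:
  ∂f/∂x = -9*x^2 - 4*x*y + z^2
  ∂f/∂y = -2*x^2
  ∂f/∂z = 2*x*z.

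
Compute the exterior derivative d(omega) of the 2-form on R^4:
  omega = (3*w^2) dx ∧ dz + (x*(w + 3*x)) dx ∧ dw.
d(omega) = (6*w) dx ∧ dz ∧ dw

For a 2-form omega = sum_{i<j} g_{ij} dx_i ∧ dx_j, the exterior derivative is
  d(omega) = sum_{i<j} d(g_{ij}) ∧ dx_i ∧ dx_j = sum_{i<j, k} (∂g_{ij}/∂x_k) dx_k ∧ dx_i ∧ dx_j.
Expand each term, using dx_k ∧ dx_i ∧ dx_j = sgn(permutation) dx_{(a)} ∧ dx_{(b)} ∧ dx_{(c)} with (a < b < c) sorted:
  d(3*w^2) includes (∂/∂w)(3*w^2) dw = (6*w) dw, which multiplied by dx ∧ dz gives (6*w) dx ∧ dz ∧ dw
Collecting like 3-forms: d(omega) = (6*w) dx ∧ dz ∧ dw.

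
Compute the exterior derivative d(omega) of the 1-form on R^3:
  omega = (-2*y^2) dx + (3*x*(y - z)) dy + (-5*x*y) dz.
d(omega) = (7*y - 3*z) dx ∧ dy + (-5*y) dx ∧ dz + (-2*x) dy ∧ dz

For a 1-form omega = sum_i f_i dx_i, the exterior derivative is
  d(omega) = sum_{i < j} (∂f_j/∂x_i - ∂f_i/∂x_j) dx_i ∧ dx_j.
  coefficient of dx ∧ dy: ∂f_2/∂x - ∂f_1/∂y = ∂(3*x*(y - z))/∂x - ∂(-2*y^2)/∂y = 7*y - 3*z
  coefficient of dx ∧ dz: ∂f_3/∂x - ∂f_1/∂z = ∂(-5*x*y)/∂x - ∂(-2*y^2)/∂z = -5*y
  coefficient of dy ∧ dz: ∂f_3/∂y - ∂f_2/∂z = ∂(-5*x*y)/∂y - ∂(3*x*(y - z))/∂z = -2*x
Assembling: d(omega) = (7*y - 3*z) dx ∧ dy + (-5*y) dx ∧ dz + (-2*x) dy ∧ dz.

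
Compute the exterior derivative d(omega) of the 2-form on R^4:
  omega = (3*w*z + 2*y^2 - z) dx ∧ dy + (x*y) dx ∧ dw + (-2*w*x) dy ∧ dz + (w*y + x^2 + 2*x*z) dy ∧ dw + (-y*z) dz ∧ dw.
d(omega) = (w - 1) dx ∧ dy ∧ dz + (x + 5*z) dx ∧ dy ∧ dw + (-4*x - z) dy ∧ dz ∧ dw

For a 2-form omega = sum_{i<j} g_{ij} dx_i ∧ dx_j, the exterior derivative is
  d(omega) = sum_{i<j} d(g_{ij}) ∧ dx_i ∧ dx_j = sum_{i<j, k} (∂g_{ij}/∂x_k) dx_k ∧ dx_i ∧ dx_j.
Expand each term, using dx_k ∧ dx_i ∧ dx_j = sgn(permutation) dx_{(a)} ∧ dx_{(b)} ∧ dx_{(c)} with (a < b < c) sorted:
  d(3*w*z + 2*y^2 - z) includes (∂/∂z)(3*w*z + 2*y^2 - z) dz = (3*w - 1) dz, which multiplied by dx ∧ dy gives (3*w - 1) dx ∧ dy ∧ dz
  d(3*w*z + 2*y^2 - z) includes (∂/∂w)(3*w*z + 2*y^2 - z) dw = (3*z) dw, which multiplied by dx ∧ dy gives (3*z) dx ∧ dy ∧ dw
  d(x*y) includes (∂/∂y)(x*y) dy = (x) dy, which multiplied by dx ∧ dw gives (-x) dx ∧ dy ∧ dw
  d(-2*w*x) includes (∂/∂x)(-2*w*x) dx = (-2*w) dx, which multiplied by dy ∧ dz gives (-2*w) dx ∧ dy ∧ dz
  d(-2*w*x) includes (∂/∂w)(-2*w*x) dw = (-2*x) dw, which multiplied by dy ∧ dz gives (-2*x) dy ∧ dz ∧ dw
  d(w*y + x^2 + 2*x*z) includes (∂/∂x)(w*y + x^2 + 2*x*z) dx = (2*x + 2*z) dx, which multiplied by dy ∧ dw gives (2*x + 2*z) dx ∧ dy ∧ dw
  d(w*y + x^2 + 2*x*z) includes (∂/∂z)(w*y + x^2 + 2*x*z) dz = (2*x) dz, which multiplied by dy ∧ dw gives (-2*x) dy ∧ dz ∧ dw
  d(-y*z) includes (∂/∂y)(-y*z) dy = (-z) dy, which multiplied by dz ∧ dw gives (-z) dy ∧ dz ∧ dw
Collecting like 3-forms: d(omega) = (w - 1) dx ∧ dy ∧ dz + (x + 5*z) dx ∧ dy ∧ dw + (-4*x - z) dy ∧ dz ∧ dw.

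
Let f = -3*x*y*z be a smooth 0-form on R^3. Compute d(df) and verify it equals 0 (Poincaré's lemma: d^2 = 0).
d(df) = 0

Step 1: df = sum_i (∂f/∂x_i) dx_i = (-3*y*z) dx + (-3*x*z) dy + (-3*x*y) dz.
Step 2: Apply d again. Using the 1-form formula, the coefficient of dx ∧ dy in d(df) is ∂^2 f/∂x ∂y - ∂^2 f/∂y ∂x = (-3*z) - (-3*z) = 0 (equality of mixed partials for smooth f).
Similarly for dx ∧ dz and dy ∧ dz — all coefficients vanish. So d(df) = 0.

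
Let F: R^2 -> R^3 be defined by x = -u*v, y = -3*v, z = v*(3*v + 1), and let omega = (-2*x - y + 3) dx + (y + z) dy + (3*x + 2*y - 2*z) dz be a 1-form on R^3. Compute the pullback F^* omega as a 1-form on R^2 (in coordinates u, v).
F^* omega = (v*(-2*u*v - 3*v - 3)) du + (-2*u^2*v - 18*u*v^2 - 6*u*v - 3*u - 36*v^3 - 63*v^2 - 2*v) dv

Using F^*(f dg) = (f ∘ F) d(g ∘ F), substitute each coordinate x_i by F_i(u, v) in f_i, and replace dx_i by d F_i = (∂F_i/∂u) du + (∂F_i/∂v) dv.
  For the x component: f_1(F) = 2*u*v + 3*v + 3; d F_1 = (-v) du + (-u) dv
  For the y component: f_2(F) = v*(3*v - 2); d F_2 = (0) du + (-3) dv
  For the z component: f_3(F) = v*(-3*u - 6*v - 8); d F_3 = (0) du + (6*v + 1) dv
Combining and collecting du, dv coefficients:
  coeff of du: v*(-2*u*v - 3*v - 3)
  coeff of dv: -2*u^2*v - 18*u*v^2 - 6*u*v - 3*u - 36*v^3 - 63*v^2 - 2*v
F^* omega = (v*(-2*u*v - 3*v - 3)) du + (-2*u^2*v - 18*u*v^2 - 6*u*v - 3*u - 36*v^3 - 63*v^2 - 2*v) dv.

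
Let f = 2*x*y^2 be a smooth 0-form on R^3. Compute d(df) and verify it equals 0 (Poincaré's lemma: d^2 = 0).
d(df) = 0

Step 1: df = sum_i (∂f/∂x_i) dx_i = (2*y^2) dx + (4*x*y) dy + (0) dz.
Step 2: Apply d again. Using the 1-form formula, the coefficient of dx ∧ dy in d(df) is ∂^2 f/∂x ∂y - ∂^2 f/∂y ∂x = (4*y) - (4*y) = 0 (equality of mixed partials for smooth f).
Similarly for dx ∧ dz and dy ∧ dz — all coefficients vanish. So d(df) = 0.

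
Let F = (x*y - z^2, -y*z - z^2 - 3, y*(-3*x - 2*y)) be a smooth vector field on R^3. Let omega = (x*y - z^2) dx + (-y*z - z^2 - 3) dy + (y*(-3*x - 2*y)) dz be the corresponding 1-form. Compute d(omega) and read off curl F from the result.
d(omega) = (-3*x - 3*y + 2*z) dy ∧ dz + (3*y - 2*z) dz ∧ dx + (-x) dx ∧ dy; curl F = (-3*x - 3*y + 2*z, 3*y - 2*z, -x)

d omega = sum_{i<j} (∂f_j/∂x_i - ∂f_i/∂x_j) dx_i ∧ dx_j. Under the identification (dy ∧ dz, dz ∧ dx, dx ∧ dy) ↔ (e_x, e_y, e_z), the coefficients are exactly the components of curl F. Compute:
  ∂R/∂y - ∂Q/∂z = (-3*x - 4*y) - (-y - 2*z) = -3*x - 3*y + 2*z
  ∂P/∂z - ∂R/∂x = (-2*z) - (-3*y) = 3*y - 2*z
  ∂Q/∂x - ∂P/∂y = (0) - (x) = -x.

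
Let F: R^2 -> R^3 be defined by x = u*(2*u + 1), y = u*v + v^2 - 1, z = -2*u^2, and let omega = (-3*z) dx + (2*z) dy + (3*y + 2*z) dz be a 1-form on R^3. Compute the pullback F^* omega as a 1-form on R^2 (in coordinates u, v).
F^* omega = (2*u*(20*u^2 - 8*u*v + 3*u - 6*v^2 + 6)) du + (4*u^2*(-u - 2*v)) dv

Using F^*(f dg) = (f ∘ F) d(g ∘ F), substitute each coordinate x_i by F_i(u, v) in f_i, and replace dx_i by d F_i = (∂F_i/∂u) du + (∂F_i/∂v) dv.
  For the x component: f_1(F) = 6*u^2; d F_1 = (4*u + 1) du + (0) dv
  For the y component: f_2(F) = -4*u^2; d F_2 = (v) du + (u + 2*v) dv
  For the z component: f_3(F) = -4*u^2 + 3*u*v + 3*v^2 - 3; d F_3 = (-4*u) du + (0) dv
Combining and collecting du, dv coefficients:
  coeff of du: 2*u*(20*u^2 - 8*u*v + 3*u - 6*v^2 + 6)
  coeff of dv: 4*u^2*(-u - 2*v)
F^* omega = (2*u*(20*u^2 - 8*u*v + 3*u - 6*v^2 + 6)) du + (4*u^2*(-u - 2*v)) dv.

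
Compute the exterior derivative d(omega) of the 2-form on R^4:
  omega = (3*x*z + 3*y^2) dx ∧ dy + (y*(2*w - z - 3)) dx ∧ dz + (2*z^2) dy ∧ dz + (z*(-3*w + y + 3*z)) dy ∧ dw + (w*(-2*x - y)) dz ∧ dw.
d(omega) = (-2*w + 3*x + z + 3) dx ∧ dy ∧ dz + (-2*w + 2*y) dx ∧ dz ∧ dw + (2*w - y - 6*z) dy ∧ dz ∧ dw

For a 2-form omega = sum_{i<j} g_{ij} dx_i ∧ dx_j, the exterior derivative is
  d(omega) = sum_{i<j} d(g_{ij}) ∧ dx_i ∧ dx_j = sum_{i<j, k} (∂g_{ij}/∂x_k) dx_k ∧ dx_i ∧ dx_j.
Expand each term, using dx_k ∧ dx_i ∧ dx_j = sgn(permutation) dx_{(a)} ∧ dx_{(b)} ∧ dx_{(c)} with (a < b < c) sorted:
  d(3*x*z + 3*y^2) includes (∂/∂z)(3*x*z + 3*y^2) dz = (3*x) dz, which multiplied by dx ∧ dy gives (3*x) dx ∧ dy ∧ dz
  d(y*(2*w - z - 3)) includes (∂/∂y)(y*(2*w - z - 3)) dy = (2*w - z - 3) dy, which multiplied by dx ∧ dz gives (-2*w + z + 3) dx ∧ dy ∧ dz
  d(y*(2*w - z - 3)) includes (∂/∂w)(y*(2*w - z - 3)) dw = (2*y) dw, which multiplied by dx ∧ dz gives (2*y) dx ∧ dz ∧ dw
  d(z*(-3*w + y + 3*z)) includes (∂/∂z)(z*(-3*w + y + 3*z)) dz = (-3*w + y + 6*z) dz, which multiplied by dy ∧ dw gives (3*w - y - 6*z) dy ∧ dz ∧ dw
  d(w*(-2*x - y)) includes (∂/∂x)(w*(-2*x - y)) dx = (-2*w) dx, which multiplied by dz ∧ dw gives (-2*w) dx ∧ dz ∧ dw
  d(w*(-2*x - y)) includes (∂/∂y)(w*(-2*x - y)) dy = (-w) dy, which multiplied by dz ∧ dw gives (-w) dy ∧ dz ∧ dw
Collecting like 3-forms: d(omega) = (-2*w + 3*x + z + 3) dx ∧ dy ∧ dz + (-2*w + 2*y) dx ∧ dz ∧ dw + (2*w - y - 6*z) dy ∧ dz ∧ dw.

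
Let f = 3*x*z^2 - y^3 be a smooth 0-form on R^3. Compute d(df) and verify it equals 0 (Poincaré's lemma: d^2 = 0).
d(df) = 0

Step 1: df = sum_i (∂f/∂x_i) dx_i = (3*z^2) dx + (-3*y^2) dy + (6*x*z) dz.
Step 2: Apply d again. Using the 1-form formula, the coefficient of dx ∧ dy in d(df) is ∂^2 f/∂x ∂y - ∂^2 f/∂y ∂x = (0) - (0) = 0 (equality of mixed partials for smooth f).
Similarly for dx ∧ dz and dy ∧ dz — all coefficients vanish. So d(df) = 0.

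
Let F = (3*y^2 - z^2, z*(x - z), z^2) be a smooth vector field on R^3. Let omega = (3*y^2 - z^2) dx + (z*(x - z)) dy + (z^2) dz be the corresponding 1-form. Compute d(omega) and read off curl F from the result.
d(omega) = (-x + 2*z) dy ∧ dz + (-2*z) dz ∧ dx + (-6*y + z) dx ∧ dy; curl F = (-x + 2*z, -2*z, -6*y + z)

d omega = sum_{i<j} (∂f_j/∂x_i - ∂f_i/∂x_j) dx_i ∧ dx_j. Under the identification (dy ∧ dz, dz ∧ dx, dx ∧ dy) ↔ (e_x, e_y, e_z), the coefficients are exactly the components of curl F. Compute:
  ∂R/∂y - ∂Q/∂z = (0) - (x - 2*z) = -x + 2*z
  ∂P/∂z - ∂R/∂x = (-2*z) - (0) = -2*z
  ∂Q/∂x - ∂P/∂y = (z) - (6*y) = -6*y + z.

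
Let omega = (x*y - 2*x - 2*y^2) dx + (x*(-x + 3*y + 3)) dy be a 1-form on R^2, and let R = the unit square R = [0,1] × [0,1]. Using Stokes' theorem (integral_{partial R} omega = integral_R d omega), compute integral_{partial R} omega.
integral_(partial R) omega = 5

Stokes: integral_partial_R omega = integral_R d omega with d omega = (∂Q/∂x - ∂P/∂y) dx ∧ dy.
  ∂Q/∂x = -2*x + 3*y + 3
  ∂P/∂y = x - 4*y
  integrand = ∂Q/∂x - ∂P/∂y = -3*x + 7*y + 3.
Integrating over R: integral_0^1 integral_0^1 (-3*x + 7*y + 3) dx dy = 5.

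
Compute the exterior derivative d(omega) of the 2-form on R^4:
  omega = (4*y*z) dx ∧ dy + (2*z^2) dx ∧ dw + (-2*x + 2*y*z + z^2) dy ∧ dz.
d(omega) = (4*y - 2) dx ∧ dy ∧ dz + (-4*z) dx ∧ dz ∧ dw

For a 2-form omega = sum_{i<j} g_{ij} dx_i ∧ dx_j, the exterior derivative is
  d(omega) = sum_{i<j} d(g_{ij}) ∧ dx_i ∧ dx_j = sum_{i<j, k} (∂g_{ij}/∂x_k) dx_k ∧ dx_i ∧ dx_j.
Expand each term, using dx_k ∧ dx_i ∧ dx_j = sgn(permutation) dx_{(a)} ∧ dx_{(b)} ∧ dx_{(c)} with (a < b < c) sorted:
  d(4*y*z) includes (∂/∂z)(4*y*z) dz = (4*y) dz, which multiplied by dx ∧ dy gives (4*y) dx ∧ dy ∧ dz
  d(2*z^2) includes (∂/∂z)(2*z^2) dz = (4*z) dz, which multiplied by dx ∧ dw gives (-4*z) dx ∧ dz ∧ dw
  d(-2*x + 2*y*z + z^2) includes (∂/∂x)(-2*x + 2*y*z + z^2) dx = (-2) dx, which multiplied by dy ∧ dz gives (-2) dx ∧ dy ∧ dz
Collecting like 3-forms: d(omega) = (4*y - 2) dx ∧ dy ∧ dz + (-4*z) dx ∧ dz ∧ dw.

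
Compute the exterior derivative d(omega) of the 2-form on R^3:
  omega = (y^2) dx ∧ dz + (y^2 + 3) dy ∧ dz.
d(omega) = (-2*y) dx ∧ dy ∧ dz

For a 2-form omega = sum_{i<j} g_{ij} dx_i ∧ dx_j, the exterior derivative is
  d(omega) = sum_{i<j} d(g_{ij}) ∧ dx_i ∧ dx_j = sum_{i<j, k} (∂g_{ij}/∂x_k) dx_k ∧ dx_i ∧ dx_j.
Expand each term, using dx_k ∧ dx_i ∧ dx_j = sgn(permutation) dx_{(a)} ∧ dx_{(b)} ∧ dx_{(c)} with (a < b < c) sorted:
  d(y^2) includes (∂/∂y)(y^2) dy = (2*y) dy, which multiplied by dx ∧ dz gives (-2*y) dx ∧ dy ∧ dz
Collecting like 3-forms: d(omega) = (-2*y) dx ∧ dy ∧ dz.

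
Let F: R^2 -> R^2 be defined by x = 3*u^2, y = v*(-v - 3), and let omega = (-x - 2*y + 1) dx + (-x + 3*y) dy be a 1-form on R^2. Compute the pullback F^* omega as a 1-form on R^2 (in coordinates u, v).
F^* omega = (6*u*(-3*u^2 + 2*v^2 + 6*v + 1)) du + (6*u^2*v + 9*u^2 + 6*v^3 + 27*v^2 + 27*v) dv

Using F^*(f dg) = (f ∘ F) d(g ∘ F), substitute each coordinate x_i by F_i(u, v) in f_i, and replace dx_i by d F_i = (∂F_i/∂u) du + (∂F_i/∂v) dv.
  For the x component: f_1(F) = -3*u^2 + 2*v^2 + 6*v + 1; d F_1 = (6*u) du + (0) dv
  For the y component: f_2(F) = -3*u^2 - 3*v^2 - 9*v; d F_2 = (0) du + (-2*v - 3) dv
Combining and collecting du, dv coefficients:
  coeff of du: 6*u*(-3*u^2 + 2*v^2 + 6*v + 1)
  coeff of dv: 6*u^2*v + 9*u^2 + 6*v^3 + 27*v^2 + 27*v
F^* omega = (6*u*(-3*u^2 + 2*v^2 + 6*v + 1)) du + (6*u^2*v + 9*u^2 + 6*v^3 + 27*v^2 + 27*v) dv.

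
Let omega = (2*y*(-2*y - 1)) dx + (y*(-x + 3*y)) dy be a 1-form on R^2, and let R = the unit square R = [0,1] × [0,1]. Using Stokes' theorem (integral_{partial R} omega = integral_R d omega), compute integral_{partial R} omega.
integral_(partial R) omega = 11/2

Stokes: integral_partial_R omega = integral_R d omega with d omega = (∂Q/∂x - ∂P/∂y) dx ∧ dy.
  ∂Q/∂x = -y
  ∂P/∂y = -8*y - 2
  integrand = ∂Q/∂x - ∂P/∂y = 7*y + 2.
Integrating over R: integral_0^1 integral_0^1 (7*y + 2) dx dy = 11/2.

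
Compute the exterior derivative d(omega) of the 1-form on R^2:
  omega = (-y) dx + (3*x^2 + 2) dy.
d(omega) = (6*x + 1) dx ∧ dy

For a 1-form omega = sum_i f_i dx_i, the exterior derivative is
  d(omega) = sum_{i < j} (∂f_j/∂x_i - ∂f_i/∂x_j) dx_i ∧ dx_j.
  coefficient of dx ∧ dy: ∂f_2/∂x - ∂f_1/∂y = ∂(3*x^2 + 2)/∂x - ∂(-y)/∂y = 6*x + 1
Assembling: d(omega) = (6*x + 1) dx ∧ dy.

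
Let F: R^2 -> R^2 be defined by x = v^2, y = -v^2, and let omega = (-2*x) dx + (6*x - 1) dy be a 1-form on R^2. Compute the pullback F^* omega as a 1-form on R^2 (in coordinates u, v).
F^* omega = (-16*v^3 + 2*v) dv

Using F^*(f dg) = (f ∘ F) d(g ∘ F), substitute each coordinate x_i by F_i(u, v) in f_i, and replace dx_i by d F_i = (∂F_i/∂u) du + (∂F_i/∂v) dv.
  For the x component: f_1(F) = -2*v^2; d F_1 = (0) du + (2*v) dv
  For the y component: f_2(F) = 6*v^2 - 1; d F_2 = (0) du + (-2*v) dv
Combining and collecting du, dv coefficients:
  coeff of du: 0
  coeff of dv: -16*v^3 + 2*v
F^* omega = (-16*v^3 + 2*v) dv.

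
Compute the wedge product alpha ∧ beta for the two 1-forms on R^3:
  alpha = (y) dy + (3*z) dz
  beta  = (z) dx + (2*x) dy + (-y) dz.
alpha ∧ beta = (-y*z) dx ∧ dy + (-6*x*z - y^2) dy ∧ dz + (-3*z^2) dx ∧ dz

Distribute the wedge, using dx_i ∧ dx_j = -dx_j ∧ dx_i and dx_i ∧ dx_i = 0. For each pair (i, j) with i < j, the coefficient of dx_i ∧ dx_j in alpha ∧ beta is (alpha_i * beta_j - alpha_j * beta_i). Collecting: alpha ∧ beta = (-y*z) dx ∧ dy + (-6*x*z - y^2) dy ∧ dz + (-3*z^2) dx ∧ dz.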